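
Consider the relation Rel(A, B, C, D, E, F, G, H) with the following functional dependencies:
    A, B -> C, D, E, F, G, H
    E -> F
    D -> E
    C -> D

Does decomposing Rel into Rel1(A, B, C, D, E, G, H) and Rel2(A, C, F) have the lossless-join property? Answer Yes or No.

Common attributes: {A, C}; their closure is {A, C, D, E, F}.
Since Rel2 ⊆ {A, C, D, E, F}, the intersection is a superkey of Rel2; the decomposition is lossless.

Yes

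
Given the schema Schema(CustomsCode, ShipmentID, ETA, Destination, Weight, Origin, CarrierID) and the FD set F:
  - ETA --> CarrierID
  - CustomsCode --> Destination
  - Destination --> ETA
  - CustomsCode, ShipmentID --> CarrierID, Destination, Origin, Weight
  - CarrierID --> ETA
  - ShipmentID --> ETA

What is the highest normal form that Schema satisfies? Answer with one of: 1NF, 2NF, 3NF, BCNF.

1NF

Candidate key: {CustomsCode, ShipmentID}. Prime attributes: {CustomsCode, ShipmentID}.
ETA --> CarrierID: {ETA}⁺ = {CarrierID, ETA}, which is not all of the attributes, so the left side is not a superkey — BCNF is violated.
Because {CarrierID} is non-prime and the left side of ETA --> CarrierID is not a superkey, the relation is not in 3NF.
Since {CustomsCode} ⊂ {CustomsCode, ShipmentID} and {CustomsCode}⁺ ⊇ {CarrierID, Destination, ETA} with {CarrierID, Destination, ETA} non-prime, there is a partial dependency; 2NF fails.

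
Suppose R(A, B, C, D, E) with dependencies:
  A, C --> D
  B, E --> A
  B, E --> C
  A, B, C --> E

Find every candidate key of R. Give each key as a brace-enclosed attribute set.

{A, B, C}, {B, E}

{B} never appears on the right of any FD, so every key must include it.
{B, E}⁺ = {A, B, C, D, E}, which is every attribute, so {B, E} is a candidate key.
{A, B, C}⁺ = {A, B, C, D, E}, which is every attribute, so {A, B, C} is a candidate key.
Any other superkey properly contains one of these, so there are no further candidate keys.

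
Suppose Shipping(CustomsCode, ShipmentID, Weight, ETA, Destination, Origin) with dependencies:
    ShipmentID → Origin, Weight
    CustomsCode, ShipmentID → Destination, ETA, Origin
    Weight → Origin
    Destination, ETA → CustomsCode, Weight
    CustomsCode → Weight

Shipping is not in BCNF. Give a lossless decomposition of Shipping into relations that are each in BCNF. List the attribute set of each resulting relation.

Candidate keys of the original relation: {CustomsCode, ShipmentID}, {Destination, ETA, ShipmentID}.
In {CustomsCode, Destination, ETA, Origin, ShipmentID, Weight}, {ShipmentID} is not a superkey ({ShipmentID}⁺ restricted to this set is {Origin, ShipmentID, Weight}), so split on ShipmentID → Origin, Weight into {Origin, ShipmentID, Weight} and {CustomsCode, Destination, ETA, ShipmentID}.
In {Origin, ShipmentID, Weight}, {Weight} is not a superkey ({Weight}⁺ restricted to this set is {Origin, Weight}), so split on Weight → Origin into {Origin, Weight} and {ShipmentID, Weight}.
{Origin, Weight} is in BCNF.
{ShipmentID, Weight} is in BCNF.
In {CustomsCode, Destination, ETA, ShipmentID}, {Destination, ETA} is not a superkey ({Destination, ETA}⁺ restricted to this set is {CustomsCode, Destination, ETA}), so split on Destination, ETA → CustomsCode into {CustomsCode, Destination, ETA} and {Destination, ETA, ShipmentID}.
{CustomsCode, Destination, ETA} is in BCNF.
{Destination, ETA, ShipmentID} is in BCNF.

{CustomsCode, Destination, ETA}; {Destination, ETA, ShipmentID}; {Origin, Weight}; {ShipmentID, Weight}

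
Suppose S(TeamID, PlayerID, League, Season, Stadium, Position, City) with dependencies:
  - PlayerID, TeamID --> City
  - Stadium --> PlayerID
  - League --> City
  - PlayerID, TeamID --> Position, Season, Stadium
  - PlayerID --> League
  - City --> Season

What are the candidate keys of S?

Attributes never on any right-hand side: {TeamID} — every candidate key must contain it.
{PlayerID, TeamID}⁺ = {City, League, PlayerID, Position, Season, Stadium, TeamID}, which is every attribute, so {PlayerID, TeamID} is a candidate key.
{Stadium, TeamID}⁺ = {City, League, PlayerID, Position, Season, Stadium, TeamID}, which is every attribute, so {Stadium, TeamID} is a candidate key.
These are minimal and exhaustive — every other superkey contains one of them.

{PlayerID, TeamID}, {Stadium, TeamID}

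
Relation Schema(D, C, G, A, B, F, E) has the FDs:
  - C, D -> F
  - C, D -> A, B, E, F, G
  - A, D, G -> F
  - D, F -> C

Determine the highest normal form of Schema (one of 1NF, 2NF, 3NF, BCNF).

Candidate keys: {A, D, G}, {C, D}, {D, F}. Prime attributes: {A, C, D, F, G}.
Every FD has a superkey on the left, so the relation is in BCNF.

BCNF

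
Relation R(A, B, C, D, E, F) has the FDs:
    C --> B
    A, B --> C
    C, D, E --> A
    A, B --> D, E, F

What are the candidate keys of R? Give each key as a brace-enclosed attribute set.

{A, B}, {A, C}, {C, D, E}

{A, B} is a candidate key since {A, B}⁺ = {A, B, C, D, E, F} covers every attribute.
{A, C} is a candidate key since {A, C}⁺ = {A, B, C, D, E, F} covers every attribute.
{C, D, E} is a candidate key since {C, D, E}⁺ = {A, B, C, D, E, F} covers every attribute.
These are minimal and exhaustive — every other superkey contains one of them.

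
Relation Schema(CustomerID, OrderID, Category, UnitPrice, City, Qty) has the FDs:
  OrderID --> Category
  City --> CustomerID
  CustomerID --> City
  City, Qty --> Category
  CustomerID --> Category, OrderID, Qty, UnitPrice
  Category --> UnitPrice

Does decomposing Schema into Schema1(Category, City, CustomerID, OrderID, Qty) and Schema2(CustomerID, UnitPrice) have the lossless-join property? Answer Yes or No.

Yes

Common attributes: {CustomerID}; their closure is {Category, City, CustomerID, OrderID, Qty, UnitPrice}.
Schema1 is contained in that closure, so Schema1 ∩ Schema2 --> Schema1 holds and the join is lossless.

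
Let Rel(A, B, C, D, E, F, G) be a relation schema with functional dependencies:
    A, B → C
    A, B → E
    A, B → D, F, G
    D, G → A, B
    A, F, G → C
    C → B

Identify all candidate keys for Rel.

{A, B}⁺ = {A, B, C, D, E, F, G}, which is every attribute, so {A, B} is a candidate key.
{A, C}⁺ = {A, B, C, D, E, F, G}, which is every attribute, so {A, C} is a candidate key.
{D, G}⁺ = {A, B, C, D, E, F, G}, which is every attribute, so {D, G} is a candidate key.
{A, F, G}⁺ = {A, B, C, D, E, F, G}, which is every attribute, so {A, F, G} is a candidate key.
No proper subset of any of these is a key, and no other minimal superkey exists.

{A, B}, {A, C}, {A, F, G}, {D, G}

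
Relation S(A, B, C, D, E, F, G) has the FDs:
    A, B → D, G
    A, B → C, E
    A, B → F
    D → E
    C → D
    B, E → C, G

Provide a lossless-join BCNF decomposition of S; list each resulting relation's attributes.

Candidate key of the original relation: {A, B}.
In {A, B, C, D, E, F, G}, {D} is not a superkey ({D}⁺ restricted to this set is {D, E}), so split on D → E into {D, E} and {A, B, C, D, F, G}.
{D, E} has no BCNF violation.
In {A, B, C, D, F, G}, {C} is not a superkey ({C}⁺ restricted to this set is {C, D}), so split on C → D into {C, D} and {A, B, C, F, G}.
{C, D} has no BCNF violation.
In {A, B, C, F, G}, {B, C} is not a superkey ({B, C}⁺ restricted to this set is {B, C, G}), so split on B, C → G into {B, C, G} and {A, B, C, F}.
{B, C, G} has no BCNF violation.
{A, B, C, F} has no BCNF violation.

{A, B, C, F}; {B, C, G}; {C, D}; {D, E}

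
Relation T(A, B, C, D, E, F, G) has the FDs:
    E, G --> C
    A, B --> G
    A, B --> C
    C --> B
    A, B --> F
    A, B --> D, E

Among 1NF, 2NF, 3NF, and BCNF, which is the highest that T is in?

Candidate keys: {A, B}, {A, C}, {A, E, G}. Prime attributes: {A, B, C, E, G}.
E, G --> C breaks BCNF: {E, G}⁺ = {B, C, E, G}, so {E, G} is not a superkey.
Its right-hand attributes {C} are all prime, as are those of every other non-superkey FD — the relation is in 3NF.

3NF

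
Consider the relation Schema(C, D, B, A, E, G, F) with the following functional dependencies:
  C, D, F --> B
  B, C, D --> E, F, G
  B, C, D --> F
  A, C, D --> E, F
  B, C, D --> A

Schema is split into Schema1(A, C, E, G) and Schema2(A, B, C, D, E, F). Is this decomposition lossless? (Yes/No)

No

Common attributes: {A, C, E}; their closure is {A, C, E}.
The closure covers neither Schema1 nor Schema2 entirely; the join is not lossless.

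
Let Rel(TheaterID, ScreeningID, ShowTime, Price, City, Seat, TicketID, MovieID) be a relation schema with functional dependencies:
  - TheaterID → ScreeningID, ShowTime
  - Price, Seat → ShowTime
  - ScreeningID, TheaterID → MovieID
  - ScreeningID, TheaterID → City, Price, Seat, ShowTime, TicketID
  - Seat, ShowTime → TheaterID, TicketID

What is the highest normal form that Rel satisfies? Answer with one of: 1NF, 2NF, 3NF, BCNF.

Candidate keys: {Price, Seat}, {Seat, ShowTime}, {TheaterID}. Prime attributes: {Price, Seat, ShowTime, TheaterID}.
Every FD has a superkey on the left, so the relation is in BCNF.

BCNF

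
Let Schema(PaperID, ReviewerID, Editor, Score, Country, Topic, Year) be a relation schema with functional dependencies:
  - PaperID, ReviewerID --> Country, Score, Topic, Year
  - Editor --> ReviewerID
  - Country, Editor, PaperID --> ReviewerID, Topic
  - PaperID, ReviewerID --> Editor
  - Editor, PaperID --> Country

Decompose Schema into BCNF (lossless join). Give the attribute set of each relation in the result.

Candidate keys of the original relation: {Editor, PaperID}, {PaperID, ReviewerID}.
{Country, Editor, PaperID, ReviewerID, Score, Topic, Year}: {Editor} determines {Editor, ReviewerID} here but is not a superkey — split on Editor --> ReviewerID, giving {Editor, ReviewerID} and {Country, Editor, PaperID, Score, Topic, Year}.
{Editor, ReviewerID} has no BCNF violation.
{Country, Editor, PaperID, Score, Topic, Year} has no BCNF violation.

{Country, Editor, PaperID, Score, Topic, Year}; {Editor, ReviewerID}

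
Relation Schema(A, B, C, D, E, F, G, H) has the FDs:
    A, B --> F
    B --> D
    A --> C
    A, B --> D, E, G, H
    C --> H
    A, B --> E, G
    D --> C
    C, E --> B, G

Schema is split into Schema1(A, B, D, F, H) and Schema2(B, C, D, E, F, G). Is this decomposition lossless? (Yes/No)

Schema1 ∩ Schema2 = {B, D, F}; its closure under F is {B, C, D, F, H}.
Neither Schema1 nor Schema2 is contained in that closure, so the decomposition is lossy.

No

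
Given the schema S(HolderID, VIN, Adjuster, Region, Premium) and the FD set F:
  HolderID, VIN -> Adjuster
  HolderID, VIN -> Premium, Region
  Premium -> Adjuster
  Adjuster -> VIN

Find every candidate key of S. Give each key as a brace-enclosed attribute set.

{Adjuster, HolderID}, {HolderID, Premium}, {HolderID, VIN}

Attributes never on any right-hand side: {HolderID} — every candidate key must contain it.
{Adjuster, HolderID}⁺ = {Adjuster, HolderID, Premium, Region, VIN} — all of the relation — so {Adjuster, HolderID} is a candidate key.
{HolderID, Premium}⁺ = {Adjuster, HolderID, Premium, Region, VIN} — all of the relation — so {HolderID, Premium} is a candidate key.
{HolderID, VIN}⁺ = {Adjuster, HolderID, Premium, Region, VIN} — all of the relation — so {HolderID, VIN} is a candidate key.
These are minimal and exhaustive — every other superkey contains one of them.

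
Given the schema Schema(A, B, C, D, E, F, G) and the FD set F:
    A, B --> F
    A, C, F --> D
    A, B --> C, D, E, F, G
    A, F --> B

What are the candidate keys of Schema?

{A, B}, {A, F}

Attributes never on any right-hand side: {A} — every candidate key must contain it.
{A, B}⁺ = {A, B, C, D, E, F, G} — all of the relation — so {A, B} is a candidate key.
{A, F}⁺ = {A, B, C, D, E, F, G} — all of the relation — so {A, F} is a candidate key.
No proper subset of any of these is a key, and no other minimal superkey exists.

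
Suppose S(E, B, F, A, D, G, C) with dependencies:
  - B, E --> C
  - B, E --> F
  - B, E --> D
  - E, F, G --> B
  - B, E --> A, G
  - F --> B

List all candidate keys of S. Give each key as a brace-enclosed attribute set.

{E} never appears on the right of any FD, so every key must include it.
{B, E} is a candidate key since {B, E}⁺ = {A, B, C, D, E, F, G} covers every attribute.
{E, F} is a candidate key since {E, F}⁺ = {A, B, C, D, E, F, G} covers every attribute.
Any other superkey properly contains one of these, so there are no further candidate keys.

{B, E}, {E, F}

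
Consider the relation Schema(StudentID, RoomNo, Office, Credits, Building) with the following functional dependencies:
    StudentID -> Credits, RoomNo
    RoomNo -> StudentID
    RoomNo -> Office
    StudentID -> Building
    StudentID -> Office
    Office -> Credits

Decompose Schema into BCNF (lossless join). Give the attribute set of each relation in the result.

Candidate keys of the original relation: {RoomNo}, {StudentID}.
{Building, Credits, Office, RoomNo, StudentID}: {Office} determines {Credits, Office} here but is not a superkey — split on Office -> Credits, giving {Credits, Office} and {Building, Office, RoomNo, StudentID}.
{Credits, Office} is in BCNF.
{Building, Office, RoomNo, StudentID} is in BCNF.

{Building, Office, RoomNo, StudentID}; {Credits, Office}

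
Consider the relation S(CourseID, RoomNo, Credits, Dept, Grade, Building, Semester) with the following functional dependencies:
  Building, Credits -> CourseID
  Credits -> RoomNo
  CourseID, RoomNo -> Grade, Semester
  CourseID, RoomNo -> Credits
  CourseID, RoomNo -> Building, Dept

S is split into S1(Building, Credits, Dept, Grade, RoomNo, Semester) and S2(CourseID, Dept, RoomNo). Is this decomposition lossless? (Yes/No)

S1 ∩ S2 = {Dept, RoomNo}; its closure under F is {Dept, RoomNo}.
Neither S1 nor S2 is contained in that closure, so the decomposition is lossy.

No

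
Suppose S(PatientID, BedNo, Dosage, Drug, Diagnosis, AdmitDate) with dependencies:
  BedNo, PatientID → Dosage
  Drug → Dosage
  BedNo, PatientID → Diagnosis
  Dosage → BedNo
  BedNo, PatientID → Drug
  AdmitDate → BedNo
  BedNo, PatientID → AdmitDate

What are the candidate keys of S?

{AdmitDate, PatientID}, {BedNo, PatientID}, {Dosage, PatientID}, {Drug, PatientID}

Attributes never on any right-hand side: {PatientID} — every candidate key must contain it.
{AdmitDate, PatientID} is a candidate key since {AdmitDate, PatientID}⁺ = {AdmitDate, BedNo, Diagnosis, Dosage, Drug, PatientID} covers every attribute.
{BedNo, PatientID} is a candidate key since {BedNo, PatientID}⁺ = {AdmitDate, BedNo, Diagnosis, Dosage, Drug, PatientID} covers every attribute.
{Dosage, PatientID} is a candidate key since {Dosage, PatientID}⁺ = {AdmitDate, BedNo, Diagnosis, Dosage, Drug, PatientID} covers every attribute.
{Drug, PatientID} is a candidate key since {Drug, PatientID}⁺ = {AdmitDate, BedNo, Diagnosis, Dosage, Drug, PatientID} covers every attribute.
No proper subset of any of these is a key, and no other minimal superkey exists.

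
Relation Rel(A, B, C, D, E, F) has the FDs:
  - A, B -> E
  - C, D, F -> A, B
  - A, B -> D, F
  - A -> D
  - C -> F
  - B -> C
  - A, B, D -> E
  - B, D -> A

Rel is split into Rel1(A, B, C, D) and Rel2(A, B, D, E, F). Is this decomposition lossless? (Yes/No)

Rel1 ∩ Rel2 = {A, B, D}; its closure under F is {A, B, C, D, E, F}.
Since Rel1 ⊆ {A, B, C, D, E, F}, the intersection is a superkey of Rel1; the decomposition is lossless.

Yes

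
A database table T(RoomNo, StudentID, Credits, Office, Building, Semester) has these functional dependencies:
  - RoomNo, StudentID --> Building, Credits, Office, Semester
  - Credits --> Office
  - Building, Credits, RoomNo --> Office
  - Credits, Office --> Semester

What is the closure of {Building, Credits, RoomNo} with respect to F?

{Building, Credits, Office, RoomNo, Semester}

Start with {Building, Credits, RoomNo}.
Credits --> Office applies; add {Office} → now {Building, Credits, Office, RoomNo}.
Credits, Office --> Semester applies; add {Semester} → now {Building, Credits, Office, RoomNo, Semester}.
No further FD applies.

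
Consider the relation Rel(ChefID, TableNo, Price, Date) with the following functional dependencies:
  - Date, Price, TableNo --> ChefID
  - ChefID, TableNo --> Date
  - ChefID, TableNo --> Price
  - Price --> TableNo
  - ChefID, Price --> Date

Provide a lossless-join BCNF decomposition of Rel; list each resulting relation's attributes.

Candidate keys of the original relation: {ChefID, Price}, {ChefID, TableNo}, {Date, Price}.
In {ChefID, Date, Price, TableNo}, {Price} is not a superkey ({Price}⁺ restricted to this set is {Price, TableNo}), so split on Price --> TableNo into {Price, TableNo} and {ChefID, Date, Price}.
{Price, TableNo}: every determinant is a superkey — BCNF.
{ChefID, Date, Price}: every determinant is a superkey — BCNF.

{ChefID, Date, Price}; {Price, TableNo}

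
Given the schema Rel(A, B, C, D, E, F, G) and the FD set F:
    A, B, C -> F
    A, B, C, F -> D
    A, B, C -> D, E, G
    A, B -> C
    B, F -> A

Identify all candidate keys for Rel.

{A, B}, {B, F}

{B} never appears on the right of any FD, so every key must include it.
Closure of {A, B} is {A, B, C, D, E, F, G}, the whole schema; {A, B} is a candidate key.
Closure of {B, F} is {A, B, C, D, E, F, G}, the whole schema; {B, F} is a candidate key.
No proper subset of any of these is a key, and no other minimal superkey exists.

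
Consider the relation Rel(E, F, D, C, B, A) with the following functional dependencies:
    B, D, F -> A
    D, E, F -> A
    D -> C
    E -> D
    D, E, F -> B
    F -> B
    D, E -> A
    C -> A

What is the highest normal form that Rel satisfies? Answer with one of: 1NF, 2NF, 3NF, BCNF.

1NF

Candidate key: {E, F}. Prime attributes: {E, F}.
B, D, F -> A breaks BCNF: {B, D, F}⁺ = {A, B, C, D, F}, so {B, D, F} is not a superkey.
Because {A} is non-prime and the left side of B, D, F -> A is not a superkey, the relation is not in 3NF.
Since {E} ⊂ {E, F} and {E}⁺ ⊇ {A, C, D} with {A, C, D} non-prime, there is a partial dependency; 2NF fails.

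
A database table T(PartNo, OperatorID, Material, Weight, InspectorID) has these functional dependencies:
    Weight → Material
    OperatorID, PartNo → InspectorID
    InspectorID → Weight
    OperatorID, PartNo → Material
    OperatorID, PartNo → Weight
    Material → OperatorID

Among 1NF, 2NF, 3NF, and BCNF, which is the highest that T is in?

3NF

Candidate keys: {InspectorID, PartNo}, {Material, PartNo}, {OperatorID, PartNo}, {PartNo, Weight}. Prime attributes: {InspectorID, Material, OperatorID, PartNo, Weight}.
For Weight → Material we have {Weight}⁺ = {Material, OperatorID, Weight}; {Weight} is not a superkey, so BCNF fails.
Its right-hand attributes {Material} are all prime, as are those of every other non-superkey FD — the relation is in 3NF.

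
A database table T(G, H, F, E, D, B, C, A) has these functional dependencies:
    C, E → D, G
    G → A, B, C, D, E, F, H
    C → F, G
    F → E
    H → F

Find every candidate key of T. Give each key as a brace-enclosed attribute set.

{C}, {G}

{C} is a candidate key since {C}⁺ = {A, B, C, D, E, F, G, H} covers every attribute.
{G} is a candidate key since {G}⁺ = {A, B, C, D, E, F, G, H} covers every attribute.
Any other superkey properly contains one of these, so there are no further candidate keys.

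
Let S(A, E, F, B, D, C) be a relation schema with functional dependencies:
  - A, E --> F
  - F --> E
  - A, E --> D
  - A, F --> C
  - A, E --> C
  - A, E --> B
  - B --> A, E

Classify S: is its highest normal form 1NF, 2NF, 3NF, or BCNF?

Candidate keys: {A, E}, {A, F}, {B}. Prime attributes: {A, B, E, F}.
F --> E breaks BCNF: {F}⁺ = {E, F}, so {F} is not a superkey.
But every attribute on its right side ({E}) is prime, and the same holds for every other non-superkey FD, so 3NF still holds.

3NF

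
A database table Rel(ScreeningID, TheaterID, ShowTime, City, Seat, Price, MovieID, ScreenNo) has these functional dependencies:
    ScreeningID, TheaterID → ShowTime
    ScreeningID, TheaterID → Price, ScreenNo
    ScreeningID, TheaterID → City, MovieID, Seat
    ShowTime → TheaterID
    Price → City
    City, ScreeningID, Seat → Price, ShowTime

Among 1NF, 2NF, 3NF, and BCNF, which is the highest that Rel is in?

3NF

Candidate keys: {City, ScreeningID, Seat}, {Price, ScreeningID, Seat}, {ScreeningID, ShowTime}, {ScreeningID, TheaterID}. Prime attributes: {City, Price, ScreeningID, Seat, ShowTime, TheaterID}.
ShowTime → TheaterID: {ShowTime}⁺ = {ShowTime, TheaterID}, which is not all of the attributes, so the left side is not a superkey — BCNF is violated.
Its right-hand attributes {TheaterID} are all prime, as are those of every other non-superkey FD — the relation is in 3NF.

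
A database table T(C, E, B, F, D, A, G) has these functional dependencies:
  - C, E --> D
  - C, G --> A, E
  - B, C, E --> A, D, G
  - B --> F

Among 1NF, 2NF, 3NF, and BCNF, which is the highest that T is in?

Candidate keys: {B, C, E}, {B, C, G}. Prime attributes: {B, C, E, G}.
For C, E --> D we have {C, E}⁺ = {C, D, E}; {C, E} is not a superkey, so BCNF fails.
C, E --> D has non-prime {D} on the right and a non-superkey on the left, so 3NF fails.
{B} is a proper subset of the key {B, C, E}, and {B}⁺ contains the non-prime attribute {F} — a partial dependency, so 2NF is violated.

1NF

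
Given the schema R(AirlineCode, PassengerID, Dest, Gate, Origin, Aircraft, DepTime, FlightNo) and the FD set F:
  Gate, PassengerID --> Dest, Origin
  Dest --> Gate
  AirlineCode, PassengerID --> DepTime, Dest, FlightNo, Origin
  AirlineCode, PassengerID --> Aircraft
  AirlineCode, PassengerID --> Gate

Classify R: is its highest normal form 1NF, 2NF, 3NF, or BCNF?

2NF

Candidate key: {AirlineCode, PassengerID}. Prime attributes: {AirlineCode, PassengerID}.
For Gate, PassengerID --> Dest, Origin we have {Gate, PassengerID}⁺ = {Dest, Gate, Origin, PassengerID}; {Gate, PassengerID} is not a superkey, so BCNF fails.
Because {Dest, Origin} are non-prime and the left side of Gate, PassengerID --> Dest, Origin is not a superkey, the relation is not in 3NF.
No proper subset of a key has a non-prime attribute in its closure, so there is no partial dependency; 2NF holds.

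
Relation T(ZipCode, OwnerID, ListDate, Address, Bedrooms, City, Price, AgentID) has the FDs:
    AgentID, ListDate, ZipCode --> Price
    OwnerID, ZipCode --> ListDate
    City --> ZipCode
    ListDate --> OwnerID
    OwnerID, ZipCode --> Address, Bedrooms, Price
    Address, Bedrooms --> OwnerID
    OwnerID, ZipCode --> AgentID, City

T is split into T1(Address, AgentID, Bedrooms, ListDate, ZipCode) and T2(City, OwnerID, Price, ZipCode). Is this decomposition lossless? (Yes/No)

No

The shared attributes are {ZipCode} and {ZipCode}⁺ = {ZipCode}.
Neither T1 nor T2 is contained in that closure, so the decomposition is lossy.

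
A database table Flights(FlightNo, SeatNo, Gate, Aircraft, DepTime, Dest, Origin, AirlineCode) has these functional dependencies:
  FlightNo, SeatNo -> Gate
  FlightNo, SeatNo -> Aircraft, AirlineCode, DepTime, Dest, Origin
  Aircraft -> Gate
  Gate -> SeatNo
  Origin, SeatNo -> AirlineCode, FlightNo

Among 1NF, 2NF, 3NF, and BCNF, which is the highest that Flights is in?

Candidate keys: {Aircraft, FlightNo}, {Aircraft, Origin}, {FlightNo, Gate}, {FlightNo, SeatNo}, {Gate, Origin}, {Origin, SeatNo}. Prime attributes: {Aircraft, FlightNo, Gate, Origin, SeatNo}.
Aircraft -> Gate breaks BCNF: {Aircraft}⁺ = {Aircraft, Gate, SeatNo}, so {Aircraft} is not a superkey.
But every attribute on its right side ({Gate}) is prime, and the same holds for every other non-superkey FD, so 3NF still holds.

3NF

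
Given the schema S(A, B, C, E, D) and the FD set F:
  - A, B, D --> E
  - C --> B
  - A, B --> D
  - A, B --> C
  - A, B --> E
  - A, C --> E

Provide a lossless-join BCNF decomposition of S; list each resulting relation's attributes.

{A, C, D, E}; {B, C}

Candidate keys of the original relation: {A, B}, {A, C}.
Within {A, B, C, D, E}: {C}⁺ ∩ {A, B, C, D, E} = {B, C}, not the whole set, so C --> B violates BCNF; decompose into {B, C} and {A, C, D, E}.
{B, C} is in BCNF.
{A, C, D, E} is in BCNF.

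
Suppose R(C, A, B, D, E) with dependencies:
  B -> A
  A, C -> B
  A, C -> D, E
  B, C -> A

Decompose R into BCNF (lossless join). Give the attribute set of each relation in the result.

Candidate keys of the original relation: {A, C}, {B, C}.
In {A, B, C, D, E}, {B} is not a superkey ({B}⁺ restricted to this set is {A, B}), so split on B -> A into {A, B} and {B, C, D, E}.
{A, B}: every determinant is a superkey — BCNF.
{B, C, D, E}: every determinant is a superkey — BCNF.

{A, B}; {B, C, D, E}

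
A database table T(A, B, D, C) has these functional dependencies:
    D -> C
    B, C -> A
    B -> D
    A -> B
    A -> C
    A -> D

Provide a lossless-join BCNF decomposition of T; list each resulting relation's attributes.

{A, B, D}; {C, D}

Candidate keys of the original relation: {A}, {B}.
{A, B, C, D}: {D} determines {C, D} here but is not a superkey — split on D -> C, giving {C, D} and {A, B, D}.
{C, D}: every determinant is a superkey — BCNF.
{A, B, D}: every determinant is a superkey — BCNF.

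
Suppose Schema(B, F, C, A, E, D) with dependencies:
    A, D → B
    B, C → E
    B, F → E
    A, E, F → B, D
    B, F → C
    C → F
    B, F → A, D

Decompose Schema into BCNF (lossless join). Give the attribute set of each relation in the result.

Candidate keys of the original relation: {A, C, D}, {A, C, E}, {A, D, F}, {A, E, F}, {B, C}, {B, F}.
In {A, B, C, D, E, F}, {A, D} is not a superkey ({A, D}⁺ restricted to this set is {A, B, D}), so split on A, D → B into {A, B, D} and {A, C, D, E, F}.
{A, B, D} has no BCNF violation.
In {A, C, D, E, F}, {C} is not a superkey ({C}⁺ restricted to this set is {C, F}), so split on C → F into {C, F} and {A, C, D, E}.
{C, F} has no BCNF violation.
{A, C, D, E} has no BCNF violation.

{A, B, D}; {A, C, D, E}; {C, F}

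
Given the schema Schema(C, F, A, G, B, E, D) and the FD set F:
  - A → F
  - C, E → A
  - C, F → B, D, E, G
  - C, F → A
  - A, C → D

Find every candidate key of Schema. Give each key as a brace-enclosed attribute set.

{A, C}, {C, E}, {C, F}

Attributes never on any right-hand side: {C} — every candidate key must contain it.
{A, C}⁺ = {A, B, C, D, E, F, G} — all of the relation — so {A, C} is a candidate key.
{C, E}⁺ = {A, B, C, D, E, F, G} — all of the relation — so {C, E} is a candidate key.
{C, F}⁺ = {A, B, C, D, E, F, G} — all of the relation — so {C, F} is a candidate key.
Any other superkey properly contains one of these, so there are no further candidate keys.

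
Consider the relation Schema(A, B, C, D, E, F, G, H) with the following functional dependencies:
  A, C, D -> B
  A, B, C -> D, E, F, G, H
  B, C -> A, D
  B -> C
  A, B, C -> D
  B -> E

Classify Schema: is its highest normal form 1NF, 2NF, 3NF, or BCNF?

Candidate keys: {A, C, D}, {B}. Prime attributes: {A, B, C, D}.
Every FD has a superkey on the left, so the relation is in BCNF.

BCNF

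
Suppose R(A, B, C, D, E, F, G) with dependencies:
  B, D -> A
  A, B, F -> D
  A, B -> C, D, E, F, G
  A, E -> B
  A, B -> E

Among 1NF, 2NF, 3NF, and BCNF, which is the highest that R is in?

BCNF

Candidate keys: {A, B}, {A, E}, {B, D}. Prime attributes: {A, B, D, E}.
Every FD has a superkey on the left, so the relation is in BCNF.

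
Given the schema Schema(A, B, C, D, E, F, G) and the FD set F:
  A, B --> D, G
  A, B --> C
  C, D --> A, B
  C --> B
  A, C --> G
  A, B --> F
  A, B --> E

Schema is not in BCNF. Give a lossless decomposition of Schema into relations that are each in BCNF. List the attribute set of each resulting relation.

Candidate keys of the original relation: {A, B}, {A, C}, {C, D}.
{A, B, C, D, E, F, G}: {C} determines {B, C} here but is not a superkey — split on C --> B, giving {B, C} and {A, C, D, E, F, G}.
{B, C} has no BCNF violation.
{A, C, D, E, F, G} has no BCNF violation.

{A, C, D, E, F, G}; {B, C}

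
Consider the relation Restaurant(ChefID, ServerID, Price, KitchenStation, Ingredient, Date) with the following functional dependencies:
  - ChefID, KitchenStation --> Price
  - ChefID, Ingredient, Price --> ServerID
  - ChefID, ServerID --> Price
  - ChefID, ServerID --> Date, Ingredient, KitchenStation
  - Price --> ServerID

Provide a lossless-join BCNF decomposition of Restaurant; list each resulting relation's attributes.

{ChefID, Date, Ingredient, KitchenStation, Price}; {Price, ServerID}

Candidate keys of the original relation: {ChefID, KitchenStation}, {ChefID, Price}, {ChefID, ServerID}.
Within {ChefID, Date, Ingredient, KitchenStation, Price, ServerID}: {Price}⁺ ∩ {ChefID, Date, Ingredient, KitchenStation, Price, ServerID} = {Price, ServerID}, not the whole set, so Price --> ServerID violates BCNF; decompose into {Price, ServerID} and {ChefID, Date, Ingredient, KitchenStation, Price}.
{Price, ServerID} is in BCNF.
{ChefID, Date, Ingredient, KitchenStation, Price} is in BCNF.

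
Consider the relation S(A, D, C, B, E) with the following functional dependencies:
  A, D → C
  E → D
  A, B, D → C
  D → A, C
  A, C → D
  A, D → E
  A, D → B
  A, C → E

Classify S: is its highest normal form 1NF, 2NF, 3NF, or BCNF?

BCNF

Candidate keys: {A, C}, {D}, {E}. Prime attributes: {A, C, D, E}.
Each dependency's left side is a superkey — BCNF holds.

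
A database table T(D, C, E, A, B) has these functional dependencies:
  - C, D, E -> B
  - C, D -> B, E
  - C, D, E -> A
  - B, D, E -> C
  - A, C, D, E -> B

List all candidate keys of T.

{B, D, E}, {C, D}

{D} never appears on the right of any FD, so every key must include it.
{C, D}⁺ = {A, B, C, D, E} — all of the relation — so {C, D} is a candidate key.
{B, D, E}⁺ = {A, B, C, D, E} — all of the relation — so {B, D, E} is a candidate key.
Any other superkey properly contains one of these, so there are no further candidate keys.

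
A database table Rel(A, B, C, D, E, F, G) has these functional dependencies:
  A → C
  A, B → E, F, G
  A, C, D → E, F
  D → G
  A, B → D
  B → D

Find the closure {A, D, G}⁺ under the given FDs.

Start with {A, D, G}.
A → C applies; add {C} → now {A, C, D, G}.
A, C, D → E, F applies; add {E, F} → now {A, C, D, E, F, G}.
No further FD applies.

{A, C, D, E, F, G}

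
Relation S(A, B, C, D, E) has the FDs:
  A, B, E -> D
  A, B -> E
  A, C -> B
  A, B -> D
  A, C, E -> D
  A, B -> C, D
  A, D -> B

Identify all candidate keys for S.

{A, B}, {A, C}, {A, D}

{A} never appears on the right of any FD, so every key must include it.
Closure of {A, B} is {A, B, C, D, E}, the whole schema; {A, B} is a candidate key.
Closure of {A, C} is {A, B, C, D, E}, the whole schema; {A, C} is a candidate key.
Closure of {A, D} is {A, B, C, D, E}, the whole schema; {A, D} is a candidate key.
No proper subset of any of these is a key, and no other minimal superkey exists.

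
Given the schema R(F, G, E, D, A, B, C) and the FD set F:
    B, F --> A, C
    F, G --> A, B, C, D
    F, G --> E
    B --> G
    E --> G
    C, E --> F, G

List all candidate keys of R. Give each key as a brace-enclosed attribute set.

{B, F}, {C, E}, {E, F}, {F, G}

{B, F}⁺ = {A, B, C, D, E, F, G} — all of the relation — so {B, F} is a candidate key.
{C, E}⁺ = {A, B, C, D, E, F, G} — all of the relation — so {C, E} is a candidate key.
{E, F}⁺ = {A, B, C, D, E, F, G} — all of the relation — so {E, F} is a candidate key.
{F, G}⁺ = {A, B, C, D, E, F, G} — all of the relation — so {F, G} is a candidate key.
No proper subset of any of these is a key, and no other minimal superkey exists.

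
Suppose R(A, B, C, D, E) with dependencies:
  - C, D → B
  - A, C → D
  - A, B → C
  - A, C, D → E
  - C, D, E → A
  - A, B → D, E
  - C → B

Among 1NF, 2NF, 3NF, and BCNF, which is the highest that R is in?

3NF

Candidate keys: {A, B}, {A, C}, {C, D, E}. Prime attributes: {A, B, C, D, E}.
C, D → B breaks BCNF: {C, D}⁺ = {B, C, D}, so {C, D} is not a superkey.
Since {B} ⊆ prime attributes and every other non-superkey FD also has a prime right side, the schema is in 3NF.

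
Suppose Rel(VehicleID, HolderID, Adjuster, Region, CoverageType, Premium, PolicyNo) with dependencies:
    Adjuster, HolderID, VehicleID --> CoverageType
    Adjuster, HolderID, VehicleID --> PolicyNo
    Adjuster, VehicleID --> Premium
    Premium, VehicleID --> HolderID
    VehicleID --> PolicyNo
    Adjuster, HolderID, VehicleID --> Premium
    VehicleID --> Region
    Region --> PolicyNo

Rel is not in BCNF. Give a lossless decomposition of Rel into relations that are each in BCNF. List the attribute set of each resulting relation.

{Adjuster, CoverageType, Premium, VehicleID}; {HolderID, Premium, VehicleID}; {PolicyNo, Region}; {Region, VehicleID}

Candidate key of the original relation: {Adjuster, VehicleID}.
{Adjuster, CoverageType, HolderID, PolicyNo, Premium, Region, VehicleID}: {Premium, VehicleID} determines {HolderID, PolicyNo, Premium, Region, VehicleID} here but is not a superkey — split on Premium, VehicleID --> HolderID, PolicyNo, Region, giving {HolderID, PolicyNo, Premium, Region, VehicleID} and {Adjuster, CoverageType, Premium, VehicleID}.
{HolderID, PolicyNo, Premium, Region, VehicleID}: {VehicleID} determines {PolicyNo, Region, VehicleID} here but is not a superkey — split on VehicleID --> PolicyNo, Region, giving {PolicyNo, Region, VehicleID} and {HolderID, Premium, VehicleID}.
{PolicyNo, Region, VehicleID}: {Region} determines {PolicyNo, Region} here but is not a superkey — split on Region --> PolicyNo, giving {PolicyNo, Region} and {Region, VehicleID}.
{PolicyNo, Region} is in BCNF.
{Region, VehicleID} is in BCNF.
{HolderID, Premium, VehicleID} is in BCNF.
{Adjuster, CoverageType, Premium, VehicleID} is in BCNF.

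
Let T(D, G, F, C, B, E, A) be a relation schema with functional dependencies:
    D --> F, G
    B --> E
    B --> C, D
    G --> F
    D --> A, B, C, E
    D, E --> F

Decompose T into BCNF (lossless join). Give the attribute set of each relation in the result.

{A, B, C, D, E, G}; {F, G}

Candidate keys of the original relation: {B}, {D}.
In {A, B, C, D, E, F, G}, {G} is not a superkey ({G}⁺ restricted to this set is {F, G}), so split on G --> F into {F, G} and {A, B, C, D, E, G}.
{F, G} has no BCNF violation.
{A, B, C, D, E, G} has no BCNF violation.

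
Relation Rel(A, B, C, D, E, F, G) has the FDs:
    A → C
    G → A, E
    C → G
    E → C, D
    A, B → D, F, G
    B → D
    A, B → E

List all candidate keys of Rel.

{A, B}, {B, C}, {B, E}, {B, G}

No FD produces {B}, so it must be in every candidate key.
{A, B} is a candidate key since {A, B}⁺ = {A, B, C, D, E, F, G} covers every attribute.
{B, C} is a candidate key since {B, C}⁺ = {A, B, C, D, E, F, G} covers every attribute.
{B, E} is a candidate key since {B, E}⁺ = {A, B, C, D, E, F, G} covers every attribute.
{B, G} is a candidate key since {B, G}⁺ = {A, B, C, D, E, F, G} covers every attribute.
These are minimal and exhaustive — every other superkey contains one of them.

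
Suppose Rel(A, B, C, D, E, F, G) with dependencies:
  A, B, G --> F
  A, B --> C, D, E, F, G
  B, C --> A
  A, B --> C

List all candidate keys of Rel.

{A, B}, {B, C}

No FD produces {B}, so it must be in every candidate key.
Closure of {A, B} is {A, B, C, D, E, F, G}, the whole schema; {A, B} is a candidate key.
Closure of {B, C} is {A, B, C, D, E, F, G}, the whole schema; {B, C} is a candidate key.
No proper subset of any of these is a key, and no other minimal superkey exists.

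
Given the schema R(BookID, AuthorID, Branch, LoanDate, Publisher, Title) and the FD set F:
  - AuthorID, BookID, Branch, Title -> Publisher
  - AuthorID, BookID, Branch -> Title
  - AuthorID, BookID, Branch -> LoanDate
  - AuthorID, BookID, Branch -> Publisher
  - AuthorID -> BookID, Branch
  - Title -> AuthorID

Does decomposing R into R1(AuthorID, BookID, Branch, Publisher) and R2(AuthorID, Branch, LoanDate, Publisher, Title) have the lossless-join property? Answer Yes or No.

Yes

The shared attributes are {AuthorID, Branch, Publisher} and {AuthorID, Branch, Publisher}⁺ = {AuthorID, BookID, Branch, LoanDate, Publisher, Title}.
Since R1 ⊆ {AuthorID, BookID, Branch, LoanDate, Publisher, Title}, the intersection is a superkey of R1; the decomposition is lossless.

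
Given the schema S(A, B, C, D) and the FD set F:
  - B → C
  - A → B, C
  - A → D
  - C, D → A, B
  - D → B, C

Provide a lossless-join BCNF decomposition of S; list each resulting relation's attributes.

{A, B, D}; {B, C}

Candidate keys of the original relation: {A}, {D}.
{A, B, C, D}: {B} determines {B, C} here but is not a superkey — split on B → C, giving {B, C} and {A, B, D}.
{B, C} is in BCNF.
{A, B, D} is in BCNF.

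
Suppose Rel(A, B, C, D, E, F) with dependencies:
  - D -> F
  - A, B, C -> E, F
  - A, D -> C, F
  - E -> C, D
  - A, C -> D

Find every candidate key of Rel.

{A, B} never appear on the right of any FD, so every key must include all of them.
{A, B, C}⁺ = {A, B, C, D, E, F}, which is every attribute, so {A, B, C} is a candidate key.
{A, B, D}⁺ = {A, B, C, D, E, F}, which is every attribute, so {A, B, D} is a candidate key.
{A, B, E}⁺ = {A, B, C, D, E, F}, which is every attribute, so {A, B, E} is a candidate key.
Any other superkey properly contains one of these, so there are no further candidate keys.

{A, B, C}, {A, B, D}, {A, B, E}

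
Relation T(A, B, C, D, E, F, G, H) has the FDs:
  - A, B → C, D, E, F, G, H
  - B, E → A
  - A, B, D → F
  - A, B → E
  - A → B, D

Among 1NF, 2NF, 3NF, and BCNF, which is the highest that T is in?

Candidate keys: {A}, {B, E}. Prime attributes: {A, B, E}.
Each dependency's left side is a superkey — BCNF holds.

BCNF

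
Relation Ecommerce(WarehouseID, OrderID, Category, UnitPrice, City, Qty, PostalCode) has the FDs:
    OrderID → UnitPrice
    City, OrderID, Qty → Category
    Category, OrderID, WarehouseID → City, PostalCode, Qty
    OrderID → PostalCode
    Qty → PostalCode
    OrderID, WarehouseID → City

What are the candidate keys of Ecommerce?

{Category, OrderID, WarehouseID}, {OrderID, Qty, WarehouseID}

Attributes never on any right-hand side: {OrderID, WarehouseID} — every candidate key must contain all of them.
Closure of {Category, OrderID, WarehouseID} is {Category, City, OrderID, PostalCode, Qty, UnitPrice, WarehouseID}, the whole schema; {Category, OrderID, WarehouseID} is a candidate key.
Closure of {OrderID, Qty, WarehouseID} is {Category, City, OrderID, PostalCode, Qty, UnitPrice, WarehouseID}, the whole schema; {OrderID, Qty, WarehouseID} is a candidate key.
Any other superkey properly contains one of these, so there are no further candidate keys.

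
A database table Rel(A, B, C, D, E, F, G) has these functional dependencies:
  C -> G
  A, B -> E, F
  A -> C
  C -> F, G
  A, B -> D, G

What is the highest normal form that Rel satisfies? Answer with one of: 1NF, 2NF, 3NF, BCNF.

1NF

Candidate key: {A, B}. Prime attributes: {A, B}.
C -> G: {C}⁺ = {C, F, G}, which is not all of the attributes, so the left side is not a superkey — BCNF is violated.
Because {G} is non-prime and the left side of C -> G is not a superkey, the relation is not in 3NF.
The proper key subset {A} of {A, B} determines non-prime {C, F, G}, so the relation is not even in 2NF.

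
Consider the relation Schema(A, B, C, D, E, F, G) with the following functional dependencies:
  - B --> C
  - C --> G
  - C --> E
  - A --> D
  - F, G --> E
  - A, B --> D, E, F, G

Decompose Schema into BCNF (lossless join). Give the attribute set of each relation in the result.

{A, B, F}; {A, D}; {B, C}; {C, E, G}

Candidate key of the original relation: {A, B}.
Within {A, B, C, D, E, F, G}: {B}⁺ ∩ {A, B, C, D, E, F, G} = {B, C, E, G}, not the whole set, so B --> C, E, G violates BCNF; decompose into {B, C, E, G} and {A, B, D, F}.
Within {B, C, E, G}: {C}⁺ ∩ {B, C, E, G} = {C, E, G}, not the whole set, so C --> E, G violates BCNF; decompose into {C, E, G} and {B, C}.
{C, E, G} is in BCNF.
{B, C} is in BCNF.
Within {A, B, D, F}: {A}⁺ ∩ {A, B, D, F} = {A, D}, not the whole set, so A --> D violates BCNF; decompose into {A, D} and {A, B, F}.
{A, D} is in BCNF.
{A, B, F} is in BCNF.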